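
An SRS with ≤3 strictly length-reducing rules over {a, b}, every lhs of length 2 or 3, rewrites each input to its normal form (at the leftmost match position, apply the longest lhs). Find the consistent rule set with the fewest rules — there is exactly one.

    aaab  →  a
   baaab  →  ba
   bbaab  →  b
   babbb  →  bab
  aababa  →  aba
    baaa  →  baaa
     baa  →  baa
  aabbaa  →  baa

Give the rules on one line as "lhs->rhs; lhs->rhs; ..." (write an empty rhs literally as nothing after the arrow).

aab->; bb->b

  | aaab => a
  | baaab => ba
  | bbaab => baab => b
  | babbb => babb => bab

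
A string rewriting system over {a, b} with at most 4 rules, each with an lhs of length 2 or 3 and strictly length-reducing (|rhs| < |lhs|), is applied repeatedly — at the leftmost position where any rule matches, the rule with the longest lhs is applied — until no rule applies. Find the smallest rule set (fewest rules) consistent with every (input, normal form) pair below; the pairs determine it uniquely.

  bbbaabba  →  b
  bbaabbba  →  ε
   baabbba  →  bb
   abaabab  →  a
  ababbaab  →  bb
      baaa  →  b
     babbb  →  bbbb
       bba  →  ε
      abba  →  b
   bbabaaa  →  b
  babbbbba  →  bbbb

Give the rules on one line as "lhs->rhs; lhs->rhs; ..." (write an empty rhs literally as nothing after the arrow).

ab->; ba->b; bba->

  | bbbaabba => babba => bbba => b
  | bbaabbba => abbba => bba => ε
  | baabbba => babbba => bbbba => bb
  | abaabab => aabab => aab => a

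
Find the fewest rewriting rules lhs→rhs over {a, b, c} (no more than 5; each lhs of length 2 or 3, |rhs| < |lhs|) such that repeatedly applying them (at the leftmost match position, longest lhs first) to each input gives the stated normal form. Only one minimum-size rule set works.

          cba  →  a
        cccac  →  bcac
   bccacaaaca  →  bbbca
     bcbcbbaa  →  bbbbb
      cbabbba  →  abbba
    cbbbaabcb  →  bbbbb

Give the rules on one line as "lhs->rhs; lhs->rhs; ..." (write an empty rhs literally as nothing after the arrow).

aa->b; bcb->bb; cb->; cc->b

  | cba => a
  | cccac => bcac
  | bccacaaaca => bbacaaaca => bbacbaca => bbaaca => bbbca
  | bcbcbbaa => bbcbbaa => bbbbaa => bbbbb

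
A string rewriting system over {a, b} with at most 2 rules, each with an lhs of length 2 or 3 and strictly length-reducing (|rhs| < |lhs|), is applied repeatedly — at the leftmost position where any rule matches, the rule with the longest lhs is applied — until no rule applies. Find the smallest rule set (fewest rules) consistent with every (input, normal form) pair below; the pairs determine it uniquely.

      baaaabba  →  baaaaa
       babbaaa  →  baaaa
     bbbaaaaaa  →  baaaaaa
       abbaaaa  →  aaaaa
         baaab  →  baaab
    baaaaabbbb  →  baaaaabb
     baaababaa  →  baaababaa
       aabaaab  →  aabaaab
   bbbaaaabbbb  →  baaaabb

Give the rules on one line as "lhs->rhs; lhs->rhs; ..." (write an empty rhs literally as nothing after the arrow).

  | baaaabba => baaaaa
  | babbaaa => baaaa
  | bbbaaaaaa => baaaaaa
  | abbaaaa => aaaaa

bba->a; bbb->b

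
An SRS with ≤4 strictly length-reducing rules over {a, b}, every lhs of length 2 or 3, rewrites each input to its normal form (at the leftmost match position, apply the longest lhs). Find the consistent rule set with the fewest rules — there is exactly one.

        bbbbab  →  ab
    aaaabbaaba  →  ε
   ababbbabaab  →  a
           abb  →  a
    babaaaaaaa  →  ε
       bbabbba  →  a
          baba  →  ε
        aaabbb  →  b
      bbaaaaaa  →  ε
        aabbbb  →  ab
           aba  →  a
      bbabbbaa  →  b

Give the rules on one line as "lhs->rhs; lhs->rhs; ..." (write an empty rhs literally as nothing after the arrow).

  | bbbbab => bbab => ab
  | aaaabbaaba => baabbaaba => abbaaba => aaaba => baba => ba => ε
  | ababbbabaab => abbbabaab => ababaab => abaab => aab => a
  | abb => a

aa->b; aab->a; ba->; bb->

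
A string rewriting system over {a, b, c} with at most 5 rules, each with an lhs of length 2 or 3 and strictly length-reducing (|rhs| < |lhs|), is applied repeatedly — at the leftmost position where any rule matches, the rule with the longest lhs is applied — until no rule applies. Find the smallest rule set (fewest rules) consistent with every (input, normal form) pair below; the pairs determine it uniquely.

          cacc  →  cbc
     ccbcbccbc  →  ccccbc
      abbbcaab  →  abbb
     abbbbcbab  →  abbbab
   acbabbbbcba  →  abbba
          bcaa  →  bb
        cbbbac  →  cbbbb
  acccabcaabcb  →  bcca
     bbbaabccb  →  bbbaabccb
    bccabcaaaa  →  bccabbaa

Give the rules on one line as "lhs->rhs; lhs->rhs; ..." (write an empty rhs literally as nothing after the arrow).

ac->b; acb->; bcb->; caa->ac

  | cacc => cbc
  | ccbcbccbc => ccccbc
  | abbbcaab => abbbacb => abbb
  | abbbbcbab => abbbab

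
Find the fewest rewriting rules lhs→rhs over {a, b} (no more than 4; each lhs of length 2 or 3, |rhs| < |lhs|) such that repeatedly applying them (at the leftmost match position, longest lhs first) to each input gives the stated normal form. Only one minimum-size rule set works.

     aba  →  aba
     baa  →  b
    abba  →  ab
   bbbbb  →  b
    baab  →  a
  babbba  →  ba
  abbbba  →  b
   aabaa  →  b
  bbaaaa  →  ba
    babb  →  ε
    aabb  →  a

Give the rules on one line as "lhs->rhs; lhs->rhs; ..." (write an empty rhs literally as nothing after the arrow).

aa->; bab->ab; bb->a; bba->b

  | aba
  | baa => b
  | abba => ab
  | bbbbb => abbb => aab => b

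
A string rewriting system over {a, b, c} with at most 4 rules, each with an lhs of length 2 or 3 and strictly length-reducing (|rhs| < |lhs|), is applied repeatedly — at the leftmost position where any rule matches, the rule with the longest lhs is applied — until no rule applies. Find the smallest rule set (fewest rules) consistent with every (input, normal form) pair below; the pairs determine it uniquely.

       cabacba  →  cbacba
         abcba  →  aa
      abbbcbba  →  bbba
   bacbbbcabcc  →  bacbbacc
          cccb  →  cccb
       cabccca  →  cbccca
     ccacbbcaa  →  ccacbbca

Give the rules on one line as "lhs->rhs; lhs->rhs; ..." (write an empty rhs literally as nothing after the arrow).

  | cabacba => cbacba
  | abcba => bcba => aa
  | abbbcbba => bbbcbba => bbaba => bbba
  | bacbbbcabcc => bacbbbcbcc => bacbbacc

ab->b; bcb->a; caa->ca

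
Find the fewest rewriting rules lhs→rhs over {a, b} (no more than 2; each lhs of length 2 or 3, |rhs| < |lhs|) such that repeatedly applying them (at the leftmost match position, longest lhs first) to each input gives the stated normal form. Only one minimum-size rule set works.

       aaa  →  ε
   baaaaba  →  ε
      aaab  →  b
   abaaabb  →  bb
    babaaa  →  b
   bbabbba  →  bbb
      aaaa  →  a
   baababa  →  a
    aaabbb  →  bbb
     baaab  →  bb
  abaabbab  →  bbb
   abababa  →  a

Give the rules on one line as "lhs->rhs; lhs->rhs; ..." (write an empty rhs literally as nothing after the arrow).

aa->b; ba->

  | aaa => ba => ε
  | baaaaba => aaaba => baba => ba => ε
  | aaab => bab => b
  | abaaabb => aaabb => babb => bb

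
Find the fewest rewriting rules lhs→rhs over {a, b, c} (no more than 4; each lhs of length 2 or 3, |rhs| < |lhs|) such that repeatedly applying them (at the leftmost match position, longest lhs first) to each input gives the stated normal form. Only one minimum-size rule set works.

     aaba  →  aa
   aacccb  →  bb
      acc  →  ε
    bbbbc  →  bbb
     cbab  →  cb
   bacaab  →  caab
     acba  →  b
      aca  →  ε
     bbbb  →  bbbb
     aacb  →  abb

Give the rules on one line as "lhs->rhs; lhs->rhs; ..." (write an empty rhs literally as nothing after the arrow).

ac->b; ba->; bc->

  | aaba => aa
  | aacccb => abccb => acb => bb
  | acc => bc => ε
  | bbbbc => bbb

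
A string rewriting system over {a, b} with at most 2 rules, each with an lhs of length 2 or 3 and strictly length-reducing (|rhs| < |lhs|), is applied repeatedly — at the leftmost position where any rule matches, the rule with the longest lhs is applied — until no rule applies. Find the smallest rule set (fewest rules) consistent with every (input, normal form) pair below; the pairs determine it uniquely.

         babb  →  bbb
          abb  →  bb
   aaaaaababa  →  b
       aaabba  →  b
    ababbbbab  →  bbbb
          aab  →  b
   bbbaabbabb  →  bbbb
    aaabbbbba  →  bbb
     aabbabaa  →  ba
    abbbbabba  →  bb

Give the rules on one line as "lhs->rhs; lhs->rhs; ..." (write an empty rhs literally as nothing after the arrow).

  | babb => bbb
  | abb => bb
  | aaaaaababa => aaaaababa => aaaababa => aaababa => aababa => ababa => baba => bba => ab => b
  | aaabba => aabba => abba => bba => ab => b

ab->b; bba->ab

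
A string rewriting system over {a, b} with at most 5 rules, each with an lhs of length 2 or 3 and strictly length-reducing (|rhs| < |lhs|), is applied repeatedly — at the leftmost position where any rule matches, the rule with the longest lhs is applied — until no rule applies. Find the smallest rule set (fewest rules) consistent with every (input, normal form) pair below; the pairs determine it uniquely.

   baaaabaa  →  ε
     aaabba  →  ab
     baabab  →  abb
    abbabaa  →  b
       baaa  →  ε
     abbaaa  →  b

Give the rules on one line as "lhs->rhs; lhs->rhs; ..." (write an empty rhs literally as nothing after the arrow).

aa->b; aaa->; ba->a; bba->ab

  | baaaabaa => aaaabaa => abaa => aaa => ε
  | aaabba => bba => ab
  | baabab => aabab => bbab => abb
  | abbabaa => aabbaa => bbbaa => baba => aba => aa => b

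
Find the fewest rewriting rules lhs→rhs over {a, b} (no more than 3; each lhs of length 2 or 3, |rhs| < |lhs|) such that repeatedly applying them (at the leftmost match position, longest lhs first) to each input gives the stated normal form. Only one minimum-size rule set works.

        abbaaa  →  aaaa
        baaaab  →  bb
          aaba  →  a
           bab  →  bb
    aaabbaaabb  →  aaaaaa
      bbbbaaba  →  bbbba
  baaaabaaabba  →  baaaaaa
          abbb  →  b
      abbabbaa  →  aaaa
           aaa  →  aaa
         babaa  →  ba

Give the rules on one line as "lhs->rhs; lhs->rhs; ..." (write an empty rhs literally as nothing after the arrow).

ab->b; aba->; abb->a

  | abbaaa => aaaa
  | baaaab => baaab => baab => bab => bb
  | aaba => a
  | bab => bb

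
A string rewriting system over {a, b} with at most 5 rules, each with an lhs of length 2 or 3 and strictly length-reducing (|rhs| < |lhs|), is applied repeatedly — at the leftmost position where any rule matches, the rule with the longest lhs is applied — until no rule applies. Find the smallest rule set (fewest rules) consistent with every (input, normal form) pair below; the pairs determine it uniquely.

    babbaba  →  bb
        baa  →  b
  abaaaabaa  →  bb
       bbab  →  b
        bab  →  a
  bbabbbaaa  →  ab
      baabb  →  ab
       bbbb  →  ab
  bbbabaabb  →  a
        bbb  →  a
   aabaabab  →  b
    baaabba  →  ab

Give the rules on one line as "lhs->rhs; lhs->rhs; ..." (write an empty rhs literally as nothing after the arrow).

aaa->bb; ba->b; bab->a; bbb->a

  | babbaba => ababa => aaa => bb
  | baa => ba => b
  | abaaaabaa => abaaabaa => abaabaa => ababaa => aaaa => bba => bb
  | bbab => ba => b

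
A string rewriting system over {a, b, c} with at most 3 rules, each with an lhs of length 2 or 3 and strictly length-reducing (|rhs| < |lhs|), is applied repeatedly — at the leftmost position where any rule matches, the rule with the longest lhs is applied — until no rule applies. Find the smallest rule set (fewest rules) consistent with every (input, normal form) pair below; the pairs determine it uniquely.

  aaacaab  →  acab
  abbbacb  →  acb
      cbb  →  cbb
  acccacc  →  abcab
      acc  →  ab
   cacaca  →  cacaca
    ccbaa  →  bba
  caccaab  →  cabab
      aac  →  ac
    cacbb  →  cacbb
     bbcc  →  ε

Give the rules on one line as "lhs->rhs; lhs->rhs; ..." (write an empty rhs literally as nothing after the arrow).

  | aaacaab => aacaab => acaab => acab
  | abbbacb => aacb => acb
  | cbb
  | acccacc => abcacc => abcab

aa->a; bbb->; cc->b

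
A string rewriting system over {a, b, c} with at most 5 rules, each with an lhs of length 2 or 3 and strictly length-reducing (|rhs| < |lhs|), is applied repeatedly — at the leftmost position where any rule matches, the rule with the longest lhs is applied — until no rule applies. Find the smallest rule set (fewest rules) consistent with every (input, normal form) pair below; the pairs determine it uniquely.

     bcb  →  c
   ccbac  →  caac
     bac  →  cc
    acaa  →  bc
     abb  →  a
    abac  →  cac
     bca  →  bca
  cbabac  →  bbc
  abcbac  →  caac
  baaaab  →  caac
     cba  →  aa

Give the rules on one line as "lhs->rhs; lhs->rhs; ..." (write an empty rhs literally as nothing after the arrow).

  | bcb => ba => c
  | ccbac => caac
  | bac => cc
  | acaa => bba => bc

ab->c; aca->bb; ba->c; cb->a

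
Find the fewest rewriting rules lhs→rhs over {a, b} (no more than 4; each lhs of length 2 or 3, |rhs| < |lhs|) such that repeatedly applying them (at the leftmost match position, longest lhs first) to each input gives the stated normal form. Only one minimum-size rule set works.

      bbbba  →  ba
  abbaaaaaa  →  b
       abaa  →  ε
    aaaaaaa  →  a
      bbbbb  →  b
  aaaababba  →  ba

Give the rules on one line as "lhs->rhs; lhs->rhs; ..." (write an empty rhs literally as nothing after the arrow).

aa->; ab->; bb->b

  | bbbba => bbba => bba => ba
  | abbaaaaaa => baaaaaa => baaaa => baa => b
  | abaa => aa => ε
  | aaaaaaa => aaaaa => aaa => a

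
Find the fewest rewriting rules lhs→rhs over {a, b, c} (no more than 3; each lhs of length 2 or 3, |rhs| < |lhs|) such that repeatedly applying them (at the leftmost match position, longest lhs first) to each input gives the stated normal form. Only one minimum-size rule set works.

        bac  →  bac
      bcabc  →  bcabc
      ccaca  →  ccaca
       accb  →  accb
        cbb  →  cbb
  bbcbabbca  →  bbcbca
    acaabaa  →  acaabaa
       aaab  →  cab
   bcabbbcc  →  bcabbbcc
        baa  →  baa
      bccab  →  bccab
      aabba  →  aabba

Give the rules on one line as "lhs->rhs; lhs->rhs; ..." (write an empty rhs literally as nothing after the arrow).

  | bac
  | bcabc
  | ccaca
  | accb

aaa->ca; bab->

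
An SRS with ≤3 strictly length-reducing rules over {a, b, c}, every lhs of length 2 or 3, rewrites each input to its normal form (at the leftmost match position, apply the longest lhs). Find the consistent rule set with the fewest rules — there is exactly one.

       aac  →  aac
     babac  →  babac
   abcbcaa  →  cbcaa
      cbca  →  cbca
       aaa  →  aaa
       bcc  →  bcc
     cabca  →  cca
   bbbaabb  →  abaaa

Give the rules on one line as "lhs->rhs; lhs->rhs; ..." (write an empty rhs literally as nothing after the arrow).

abc->c; bb->a

  | aac
  | babac
  | abcbcaa => cbcaa
  | cbca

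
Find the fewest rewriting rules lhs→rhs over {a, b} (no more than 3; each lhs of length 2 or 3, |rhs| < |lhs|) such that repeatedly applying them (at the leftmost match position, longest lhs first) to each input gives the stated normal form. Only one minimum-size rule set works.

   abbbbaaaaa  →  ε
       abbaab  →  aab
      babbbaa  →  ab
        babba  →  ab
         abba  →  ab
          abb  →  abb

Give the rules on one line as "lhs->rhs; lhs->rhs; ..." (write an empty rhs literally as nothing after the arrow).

aaa->; ba->a; bba->b

  | abbbbaaaaa => abbbaaaa => abbaaa => abaa => aaa => ε
  | abbaab => abab => aab
  | babbbaa => abbbaa => abba => ab
  | babba => abba => ab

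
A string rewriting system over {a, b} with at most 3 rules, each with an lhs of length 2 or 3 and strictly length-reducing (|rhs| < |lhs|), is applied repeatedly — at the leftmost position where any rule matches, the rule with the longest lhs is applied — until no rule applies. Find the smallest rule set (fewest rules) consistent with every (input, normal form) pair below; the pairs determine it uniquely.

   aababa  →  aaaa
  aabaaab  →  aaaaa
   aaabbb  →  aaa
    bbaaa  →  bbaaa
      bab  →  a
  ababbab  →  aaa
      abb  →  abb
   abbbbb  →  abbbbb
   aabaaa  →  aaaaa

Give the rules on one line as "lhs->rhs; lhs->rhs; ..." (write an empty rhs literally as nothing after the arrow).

aab->aa; bab->a

  | aababa => aaaba => aaaa
  | aabaaab => aaaaab => aaaaa
  | aaabbb => aaabb => aaab => aaa
  | bbaaa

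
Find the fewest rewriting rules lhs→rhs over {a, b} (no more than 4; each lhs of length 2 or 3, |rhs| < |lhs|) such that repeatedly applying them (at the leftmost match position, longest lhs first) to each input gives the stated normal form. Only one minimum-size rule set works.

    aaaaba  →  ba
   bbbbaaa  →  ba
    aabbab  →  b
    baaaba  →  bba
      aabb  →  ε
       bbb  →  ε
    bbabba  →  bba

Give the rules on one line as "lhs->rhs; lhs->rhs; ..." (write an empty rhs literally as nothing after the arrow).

aa->a; ab->b; abb->; bbb->

  | aaaaba => aaaba => aaba => aba => ba
  | bbbbaaa => baaa => baa => ba
  | aabbab => abbab => ab => b
  | baaaba => baaba => baba => bba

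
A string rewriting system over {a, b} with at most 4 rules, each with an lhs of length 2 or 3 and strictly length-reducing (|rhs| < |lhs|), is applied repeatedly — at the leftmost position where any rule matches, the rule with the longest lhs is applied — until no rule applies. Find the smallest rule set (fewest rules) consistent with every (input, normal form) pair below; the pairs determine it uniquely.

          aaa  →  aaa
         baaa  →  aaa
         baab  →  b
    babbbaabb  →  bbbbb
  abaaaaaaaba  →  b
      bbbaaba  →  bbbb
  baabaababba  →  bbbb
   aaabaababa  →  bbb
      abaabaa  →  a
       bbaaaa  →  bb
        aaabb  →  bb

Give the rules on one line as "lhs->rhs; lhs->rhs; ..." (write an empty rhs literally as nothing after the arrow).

  | aaa
  | baaa => aaa
  | baab => aab => ab => b
  | babbbaabb => abbbaabb => bbbaabb => bbbabb => bbbbb

ab->b; aba->b; ba->a; bba->bb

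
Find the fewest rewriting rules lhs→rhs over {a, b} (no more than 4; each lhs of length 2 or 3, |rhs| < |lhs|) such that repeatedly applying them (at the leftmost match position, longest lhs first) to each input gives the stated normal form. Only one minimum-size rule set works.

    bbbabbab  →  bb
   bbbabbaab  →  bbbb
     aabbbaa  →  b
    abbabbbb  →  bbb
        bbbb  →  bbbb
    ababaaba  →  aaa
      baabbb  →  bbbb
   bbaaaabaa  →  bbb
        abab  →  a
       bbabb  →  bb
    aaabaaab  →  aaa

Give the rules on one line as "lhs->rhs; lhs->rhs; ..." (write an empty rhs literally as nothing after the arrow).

abb->b; ba->; baa->b; bab->

  | bbbabbab => bbbab => bb
  | bbbabbaab => bbbaab => bbbb
  | aabbbaa => abbaa => baa => b
  | abbabbbb => babbbb => bbb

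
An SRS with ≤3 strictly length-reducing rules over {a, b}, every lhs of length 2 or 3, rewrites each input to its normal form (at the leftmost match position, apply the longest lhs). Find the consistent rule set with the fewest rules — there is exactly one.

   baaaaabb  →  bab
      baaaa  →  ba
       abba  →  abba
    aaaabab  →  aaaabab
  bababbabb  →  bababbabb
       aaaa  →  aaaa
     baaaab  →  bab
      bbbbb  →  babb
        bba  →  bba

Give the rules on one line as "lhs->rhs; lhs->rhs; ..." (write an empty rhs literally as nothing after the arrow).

  | baaaaabb => bbaaabb => bbbabb => baabb => bbbb => bab
  | baaaa => bbaa => bbb => ba
  | abba
  | aaaabab

baa->bb; bbb->ba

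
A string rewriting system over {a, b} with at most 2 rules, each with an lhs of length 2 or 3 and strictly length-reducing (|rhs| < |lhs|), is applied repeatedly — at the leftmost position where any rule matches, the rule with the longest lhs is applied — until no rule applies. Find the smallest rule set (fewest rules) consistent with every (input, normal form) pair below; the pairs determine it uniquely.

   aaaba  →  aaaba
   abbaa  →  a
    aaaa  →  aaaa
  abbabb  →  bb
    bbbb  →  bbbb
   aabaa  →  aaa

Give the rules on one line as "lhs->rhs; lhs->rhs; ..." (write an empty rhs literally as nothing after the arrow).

  | aaaba
  | abbaa => baa => a
  | aaaa
  | abbabb => babb => bb

abb->b; baa->a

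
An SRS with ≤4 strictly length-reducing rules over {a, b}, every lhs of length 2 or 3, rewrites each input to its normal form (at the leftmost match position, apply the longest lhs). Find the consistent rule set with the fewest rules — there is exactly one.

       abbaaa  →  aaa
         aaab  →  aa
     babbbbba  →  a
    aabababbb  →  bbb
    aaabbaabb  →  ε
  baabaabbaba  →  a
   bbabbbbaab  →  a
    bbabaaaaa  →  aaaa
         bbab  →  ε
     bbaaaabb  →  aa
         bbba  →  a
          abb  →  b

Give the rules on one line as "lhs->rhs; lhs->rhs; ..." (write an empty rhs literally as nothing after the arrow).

  | abbaaa => baaa => aaa
  | aaab => aa
  | babbbbba => abbbbba => bbbba => bbba => bba => ba => a
  | aabababbb => ababbb => bbb

ab->; aba->; ba->a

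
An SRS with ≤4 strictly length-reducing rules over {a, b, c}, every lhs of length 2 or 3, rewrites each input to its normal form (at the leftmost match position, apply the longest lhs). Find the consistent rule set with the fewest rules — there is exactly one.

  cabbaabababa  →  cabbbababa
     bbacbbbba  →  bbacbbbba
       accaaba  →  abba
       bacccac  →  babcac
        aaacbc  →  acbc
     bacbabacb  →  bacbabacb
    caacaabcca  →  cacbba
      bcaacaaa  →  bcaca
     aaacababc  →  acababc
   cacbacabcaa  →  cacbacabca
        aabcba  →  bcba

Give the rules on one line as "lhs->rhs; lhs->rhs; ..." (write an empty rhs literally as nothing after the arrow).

aa->a; aab->b; cc->b

  | cabbaabababa => cabbbababa
  | bbacbbbba
  | accaaba => abaaba => abba
  | bacccac => babcac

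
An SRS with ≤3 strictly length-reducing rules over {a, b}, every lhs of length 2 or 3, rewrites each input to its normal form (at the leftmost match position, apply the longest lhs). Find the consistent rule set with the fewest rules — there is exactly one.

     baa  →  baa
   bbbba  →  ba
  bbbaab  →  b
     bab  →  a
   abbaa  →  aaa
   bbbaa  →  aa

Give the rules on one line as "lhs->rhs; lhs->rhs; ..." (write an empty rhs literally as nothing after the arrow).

  | baa
  | bbbba => ba
  | bbbaab => aab => ab => b
  | bab => bb => a

ab->b; bb->a; bbb->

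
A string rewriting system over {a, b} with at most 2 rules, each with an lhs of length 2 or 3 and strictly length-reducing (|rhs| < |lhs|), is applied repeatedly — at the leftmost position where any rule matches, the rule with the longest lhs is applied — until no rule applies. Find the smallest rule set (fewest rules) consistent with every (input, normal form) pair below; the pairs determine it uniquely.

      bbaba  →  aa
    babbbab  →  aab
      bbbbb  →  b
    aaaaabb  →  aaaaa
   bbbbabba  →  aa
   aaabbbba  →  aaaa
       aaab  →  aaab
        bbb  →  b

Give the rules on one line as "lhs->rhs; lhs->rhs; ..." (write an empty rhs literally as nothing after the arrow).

  | bbaba => aba => aa
  | babbbab => abbbab => abab => aab
  | bbbbb => bbb => b
  | aaaaabb => aaaaa

ba->a; bb->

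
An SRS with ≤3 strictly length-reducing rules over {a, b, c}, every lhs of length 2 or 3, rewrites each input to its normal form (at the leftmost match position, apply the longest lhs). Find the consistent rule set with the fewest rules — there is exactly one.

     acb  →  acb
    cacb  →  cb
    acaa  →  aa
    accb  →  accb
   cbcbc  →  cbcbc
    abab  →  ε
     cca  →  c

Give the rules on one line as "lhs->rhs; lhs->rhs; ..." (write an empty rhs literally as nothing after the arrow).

  | acb
  | cacb => cb
  | acaa => aa
  | accb

ab->; ca->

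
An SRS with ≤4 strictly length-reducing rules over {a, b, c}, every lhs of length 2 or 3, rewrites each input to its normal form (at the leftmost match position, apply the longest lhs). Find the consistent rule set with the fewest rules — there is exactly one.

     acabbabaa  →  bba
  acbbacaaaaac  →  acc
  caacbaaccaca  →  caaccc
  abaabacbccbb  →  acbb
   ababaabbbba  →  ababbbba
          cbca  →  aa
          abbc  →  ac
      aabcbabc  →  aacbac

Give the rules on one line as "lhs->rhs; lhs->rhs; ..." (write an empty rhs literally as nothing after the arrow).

aca->; baa->; bc->c; cbc->a

  | acabbabaa => bbabaa => bba
  | acbbacaaaaac => acbbaaaac => acbaac => acc
  | caacbaaccaca => caacccaca => caaccc
  | abaabacbccbb => abacbccbb => abaacbb => acbb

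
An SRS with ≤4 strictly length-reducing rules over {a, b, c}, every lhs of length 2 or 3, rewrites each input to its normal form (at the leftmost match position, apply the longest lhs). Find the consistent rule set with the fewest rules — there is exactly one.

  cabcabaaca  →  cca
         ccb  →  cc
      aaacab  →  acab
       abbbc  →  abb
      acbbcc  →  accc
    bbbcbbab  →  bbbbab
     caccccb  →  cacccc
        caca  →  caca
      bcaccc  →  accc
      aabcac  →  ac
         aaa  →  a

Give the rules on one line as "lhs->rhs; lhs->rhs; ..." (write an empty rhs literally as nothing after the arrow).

aa->; bc->; cb->c

  | cabcabaaca => caabaaca => cbaaca => caaca => cca
  | ccb => cc
  | aaacab => acab
  | abbbc => abb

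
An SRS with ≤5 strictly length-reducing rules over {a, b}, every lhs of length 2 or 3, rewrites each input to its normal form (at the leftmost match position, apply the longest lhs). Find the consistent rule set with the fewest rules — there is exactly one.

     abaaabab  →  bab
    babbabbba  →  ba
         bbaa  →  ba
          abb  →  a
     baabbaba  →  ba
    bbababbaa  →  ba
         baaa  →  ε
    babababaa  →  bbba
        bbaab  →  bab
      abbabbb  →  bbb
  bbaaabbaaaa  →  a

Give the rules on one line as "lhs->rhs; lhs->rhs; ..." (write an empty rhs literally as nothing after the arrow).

  | abaaabab => baaabab => aabab => bab
  | babbabbba => baabbba => abbba => aba => ba
  | bbaa => ba
  | abb => a

aa->; aba->ba; abb->a; baa->a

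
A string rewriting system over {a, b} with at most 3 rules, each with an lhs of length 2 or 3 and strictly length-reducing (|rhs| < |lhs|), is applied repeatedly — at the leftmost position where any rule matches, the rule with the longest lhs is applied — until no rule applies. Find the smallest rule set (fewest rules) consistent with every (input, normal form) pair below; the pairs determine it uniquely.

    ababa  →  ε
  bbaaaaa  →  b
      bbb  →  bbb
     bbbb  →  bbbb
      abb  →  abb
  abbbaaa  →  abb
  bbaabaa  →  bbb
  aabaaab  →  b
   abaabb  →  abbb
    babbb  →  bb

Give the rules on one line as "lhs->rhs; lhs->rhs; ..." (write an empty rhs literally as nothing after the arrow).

  | ababa => aa => ε
  | bbaaaaa => bbabaa => baa => b
  | bbb
  | bbbb

aa->; aaa->ab; bab->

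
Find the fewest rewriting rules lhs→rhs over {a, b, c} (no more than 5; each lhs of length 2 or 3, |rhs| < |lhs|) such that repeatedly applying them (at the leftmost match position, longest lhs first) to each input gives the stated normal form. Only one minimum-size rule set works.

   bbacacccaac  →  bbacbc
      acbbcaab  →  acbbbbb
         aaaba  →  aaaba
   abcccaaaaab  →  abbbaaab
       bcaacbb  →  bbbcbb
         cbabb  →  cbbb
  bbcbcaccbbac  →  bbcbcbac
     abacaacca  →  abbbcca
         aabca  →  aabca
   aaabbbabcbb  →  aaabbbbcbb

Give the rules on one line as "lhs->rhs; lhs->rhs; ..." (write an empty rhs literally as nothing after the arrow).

bab->bb; caa->bb; cab->c; ccb->b

  | bbacacccaac => bbacaccbbc => bbacabbc => bbacbc
  | acbbcaab => acbbbbb
  | aaaba
  | abcccaaaaab => abccbbaaab => abbbaaab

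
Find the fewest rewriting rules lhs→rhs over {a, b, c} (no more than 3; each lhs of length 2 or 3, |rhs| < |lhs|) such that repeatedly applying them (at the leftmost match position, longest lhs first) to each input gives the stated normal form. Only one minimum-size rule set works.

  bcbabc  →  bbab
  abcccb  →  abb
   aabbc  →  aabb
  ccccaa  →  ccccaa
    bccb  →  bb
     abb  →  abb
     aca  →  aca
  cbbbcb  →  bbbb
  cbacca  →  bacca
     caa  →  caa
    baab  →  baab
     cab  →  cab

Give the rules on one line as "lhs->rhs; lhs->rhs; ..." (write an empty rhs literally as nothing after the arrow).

  | bcbabc => bbabc => bbab
  | abcccb => abccb => abcb => abb
  | aabbc => aabb
  | ccccaa

bc->b; cb->b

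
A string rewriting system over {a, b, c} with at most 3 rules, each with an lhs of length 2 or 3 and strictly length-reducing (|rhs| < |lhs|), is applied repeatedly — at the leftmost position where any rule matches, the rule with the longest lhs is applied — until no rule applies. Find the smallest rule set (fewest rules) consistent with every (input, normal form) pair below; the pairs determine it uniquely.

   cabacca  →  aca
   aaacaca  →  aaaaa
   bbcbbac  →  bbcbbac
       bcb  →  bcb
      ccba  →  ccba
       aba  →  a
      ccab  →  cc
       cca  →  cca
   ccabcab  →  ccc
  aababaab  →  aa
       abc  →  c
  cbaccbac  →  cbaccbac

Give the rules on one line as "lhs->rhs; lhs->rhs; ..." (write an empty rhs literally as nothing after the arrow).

ab->; cac->a

  | cabacca => cacca => aca
  | aaacaca => aaaaa
  | bbcbbac
  | bcb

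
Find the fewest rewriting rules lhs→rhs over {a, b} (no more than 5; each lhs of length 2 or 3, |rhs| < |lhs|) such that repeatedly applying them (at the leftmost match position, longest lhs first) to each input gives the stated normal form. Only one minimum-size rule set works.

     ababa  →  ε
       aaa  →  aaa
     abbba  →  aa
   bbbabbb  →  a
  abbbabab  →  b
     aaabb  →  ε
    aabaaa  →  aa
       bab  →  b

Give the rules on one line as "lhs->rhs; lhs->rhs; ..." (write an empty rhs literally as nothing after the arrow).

ab->b; ba->; bb->; bbb->a

  | ababa => baba => ba => ε
  | aaa
  | abbba => bbba => aa
  | bbbabbb => aabbb => abbb => bbb => a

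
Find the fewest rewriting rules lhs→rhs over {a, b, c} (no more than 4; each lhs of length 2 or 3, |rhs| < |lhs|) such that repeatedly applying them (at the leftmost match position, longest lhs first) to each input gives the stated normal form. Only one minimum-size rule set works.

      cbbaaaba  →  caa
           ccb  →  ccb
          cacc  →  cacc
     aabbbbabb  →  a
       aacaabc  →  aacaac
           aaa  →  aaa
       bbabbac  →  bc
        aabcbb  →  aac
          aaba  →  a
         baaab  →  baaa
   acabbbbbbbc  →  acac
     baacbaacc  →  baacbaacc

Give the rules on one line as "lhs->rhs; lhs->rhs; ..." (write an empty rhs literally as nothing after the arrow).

  | cbbaaaba => caaaba => caab => caa
  | ccb
  | cacc
  | aabbbbabb => aabbbabb => aabbabb => aababb => abbb => abb => ab => a

ab->a; aba->b; bb->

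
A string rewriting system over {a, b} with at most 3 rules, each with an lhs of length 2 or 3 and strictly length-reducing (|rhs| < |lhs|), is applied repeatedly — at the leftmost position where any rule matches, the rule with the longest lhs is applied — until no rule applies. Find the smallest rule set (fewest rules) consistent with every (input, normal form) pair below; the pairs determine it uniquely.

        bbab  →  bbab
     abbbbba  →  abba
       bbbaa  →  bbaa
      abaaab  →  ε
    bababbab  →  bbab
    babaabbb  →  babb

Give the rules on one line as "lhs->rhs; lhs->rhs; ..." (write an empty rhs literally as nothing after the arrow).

  | bbab
  | abbbbba => abbbba => abbba => abba
  | bbbaa => bbaa
  | abaaab => aab => ε

aab->; aba->; bbb->bb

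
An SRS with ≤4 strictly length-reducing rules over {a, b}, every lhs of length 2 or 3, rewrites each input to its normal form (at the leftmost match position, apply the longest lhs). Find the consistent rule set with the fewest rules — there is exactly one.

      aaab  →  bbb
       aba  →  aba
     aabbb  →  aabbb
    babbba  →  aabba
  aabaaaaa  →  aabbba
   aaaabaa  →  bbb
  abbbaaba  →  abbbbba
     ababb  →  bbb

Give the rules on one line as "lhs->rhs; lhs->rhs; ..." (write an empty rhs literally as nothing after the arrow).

aaa->bb; baa->bb; bab->aa

  | aaab => bbb
  | aba
  | aabbb
  | babbba => aabba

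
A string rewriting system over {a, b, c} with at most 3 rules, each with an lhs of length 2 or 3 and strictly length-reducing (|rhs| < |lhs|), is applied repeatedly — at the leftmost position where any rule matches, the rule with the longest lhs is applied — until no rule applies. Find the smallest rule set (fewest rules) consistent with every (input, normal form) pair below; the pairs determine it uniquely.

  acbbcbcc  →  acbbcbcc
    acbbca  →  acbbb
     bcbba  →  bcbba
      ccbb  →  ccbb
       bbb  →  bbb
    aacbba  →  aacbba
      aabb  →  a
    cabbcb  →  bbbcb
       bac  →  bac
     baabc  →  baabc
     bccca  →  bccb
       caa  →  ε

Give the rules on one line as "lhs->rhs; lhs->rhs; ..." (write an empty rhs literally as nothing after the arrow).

abb->; ca->b; caa->

  | acbbcbcc
  | acbbca => acbbb
  | bcbba
  | ccbb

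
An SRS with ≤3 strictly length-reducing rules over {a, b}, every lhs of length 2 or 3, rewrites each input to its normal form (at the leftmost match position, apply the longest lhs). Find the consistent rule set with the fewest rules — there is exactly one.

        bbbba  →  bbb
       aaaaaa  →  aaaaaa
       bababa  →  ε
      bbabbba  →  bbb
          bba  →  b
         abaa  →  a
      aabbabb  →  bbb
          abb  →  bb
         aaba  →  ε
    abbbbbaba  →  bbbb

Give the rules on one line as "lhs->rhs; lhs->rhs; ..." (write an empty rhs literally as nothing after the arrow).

ab->b; ba->

  | bbbba => bbb
  | aaaaaa
  | bababa => baba => ba => ε
  | bbabbba => bbbba => bbb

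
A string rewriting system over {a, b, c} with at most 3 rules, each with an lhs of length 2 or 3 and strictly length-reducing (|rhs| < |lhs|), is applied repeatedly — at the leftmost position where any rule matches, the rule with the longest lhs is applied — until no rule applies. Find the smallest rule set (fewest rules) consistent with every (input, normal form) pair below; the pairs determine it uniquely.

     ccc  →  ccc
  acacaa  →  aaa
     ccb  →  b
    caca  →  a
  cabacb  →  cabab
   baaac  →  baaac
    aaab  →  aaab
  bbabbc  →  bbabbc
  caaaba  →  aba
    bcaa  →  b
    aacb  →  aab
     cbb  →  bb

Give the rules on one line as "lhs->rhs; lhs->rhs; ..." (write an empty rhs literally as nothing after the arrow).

  | ccc
  | acacaa => aaa
  | ccb => cb => b
  | caca => a

caa->; cac->; cb->b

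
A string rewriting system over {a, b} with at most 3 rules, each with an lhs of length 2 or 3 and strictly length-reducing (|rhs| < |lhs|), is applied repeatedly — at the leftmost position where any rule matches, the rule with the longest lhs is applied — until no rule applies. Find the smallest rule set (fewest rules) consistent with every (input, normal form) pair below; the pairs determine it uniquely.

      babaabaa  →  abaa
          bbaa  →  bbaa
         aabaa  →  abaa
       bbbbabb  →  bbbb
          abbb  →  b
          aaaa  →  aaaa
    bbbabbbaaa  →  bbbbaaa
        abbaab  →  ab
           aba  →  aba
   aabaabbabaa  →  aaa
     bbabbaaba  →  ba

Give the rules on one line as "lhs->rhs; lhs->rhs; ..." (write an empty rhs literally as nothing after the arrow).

  | babaabaa => aabaa => abaa
  | bbaa
  | aabaa => abaa
  | bbbbabb => bbbb

aab->ab; abb->; bab->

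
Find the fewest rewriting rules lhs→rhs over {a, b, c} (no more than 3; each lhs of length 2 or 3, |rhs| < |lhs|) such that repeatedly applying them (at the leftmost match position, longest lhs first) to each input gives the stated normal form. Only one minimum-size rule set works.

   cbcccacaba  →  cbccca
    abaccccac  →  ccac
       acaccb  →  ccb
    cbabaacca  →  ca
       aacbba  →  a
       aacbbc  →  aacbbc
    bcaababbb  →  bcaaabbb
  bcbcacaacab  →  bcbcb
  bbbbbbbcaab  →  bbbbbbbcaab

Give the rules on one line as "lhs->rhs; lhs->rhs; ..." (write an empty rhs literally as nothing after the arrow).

  | cbcccacaba => cbcccba => cbccca
  | abaccccac => aaccccac => acccac => ccac
  | acaccb => ccb
  | cbabaacca => cabaacca => caaacca => caaca => ca

aca->; acc->c; ba->a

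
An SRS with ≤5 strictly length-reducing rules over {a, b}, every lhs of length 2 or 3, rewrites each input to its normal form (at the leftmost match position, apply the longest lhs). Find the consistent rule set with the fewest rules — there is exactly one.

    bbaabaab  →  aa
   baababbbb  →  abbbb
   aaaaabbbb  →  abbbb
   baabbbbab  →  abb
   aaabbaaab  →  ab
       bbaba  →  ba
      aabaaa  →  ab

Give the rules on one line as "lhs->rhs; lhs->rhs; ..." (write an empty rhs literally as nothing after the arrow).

aaa->; aab->ab; bab->a; bba->

  | bbaabaab => abaab => abab => aa
  | baababbbb => bababbbb => aabbbb => abbbb
  | aaaaabbbb => aabbbb => abbbb
  | baabbbbab => babbbbab => abbbab => abb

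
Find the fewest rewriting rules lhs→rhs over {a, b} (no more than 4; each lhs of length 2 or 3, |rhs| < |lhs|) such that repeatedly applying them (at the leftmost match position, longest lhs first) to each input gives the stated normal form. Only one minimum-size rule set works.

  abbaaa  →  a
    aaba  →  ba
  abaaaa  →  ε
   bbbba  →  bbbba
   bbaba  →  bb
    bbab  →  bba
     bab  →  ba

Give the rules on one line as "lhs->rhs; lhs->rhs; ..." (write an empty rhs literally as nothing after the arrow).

  | abbaaa => abaaa => aaaa => a
  | aaba => ba
  | abaaaa => aaaaa => aa => ε
  | bbbba

aa->; aaa->; ab->a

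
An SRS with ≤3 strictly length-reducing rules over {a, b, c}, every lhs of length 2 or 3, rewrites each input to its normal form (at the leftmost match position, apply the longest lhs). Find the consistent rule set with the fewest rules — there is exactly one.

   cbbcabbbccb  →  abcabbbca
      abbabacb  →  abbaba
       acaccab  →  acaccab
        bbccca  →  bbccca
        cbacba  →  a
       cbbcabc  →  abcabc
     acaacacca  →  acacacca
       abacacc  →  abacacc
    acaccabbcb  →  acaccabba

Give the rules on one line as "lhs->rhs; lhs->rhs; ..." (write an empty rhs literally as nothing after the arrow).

  | cbbcabbbccb => abcabbbccb => abcabbbca
  | abbabacb => abbabaa => abbaba
  | acaccab
  | bbccca

aa->a; cb->a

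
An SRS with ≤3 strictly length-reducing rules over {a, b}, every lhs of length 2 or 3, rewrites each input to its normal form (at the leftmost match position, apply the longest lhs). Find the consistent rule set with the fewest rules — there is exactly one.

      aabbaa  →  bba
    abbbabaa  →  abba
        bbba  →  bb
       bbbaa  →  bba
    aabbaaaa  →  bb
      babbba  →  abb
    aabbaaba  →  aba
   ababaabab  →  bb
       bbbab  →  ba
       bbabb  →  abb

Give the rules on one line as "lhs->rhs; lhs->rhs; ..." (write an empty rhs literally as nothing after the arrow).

  | aabbaa => bbbaa => baaa => bba
  | abbbabaa => abaabaa => abbbaa => abaaa => abba
  | bbba => baa => bb
  | bbbaa => baaa => bba

aa->b; bab->ab; bbb->ba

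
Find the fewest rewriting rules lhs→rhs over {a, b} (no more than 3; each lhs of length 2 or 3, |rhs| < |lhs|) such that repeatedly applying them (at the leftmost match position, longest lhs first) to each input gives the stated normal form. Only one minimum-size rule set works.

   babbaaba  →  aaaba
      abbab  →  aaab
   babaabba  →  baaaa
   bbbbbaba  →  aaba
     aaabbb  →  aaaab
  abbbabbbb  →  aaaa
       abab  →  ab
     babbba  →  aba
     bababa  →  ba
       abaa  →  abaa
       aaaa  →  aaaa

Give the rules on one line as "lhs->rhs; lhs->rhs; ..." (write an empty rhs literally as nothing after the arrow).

bab->b; bb->a

  | babbaaba => bbaaba => aaaba
  | abbab => aaab
  | babaabba => baabba => baaaa
  | bbbbbaba => abbbaba => aababa => aaba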